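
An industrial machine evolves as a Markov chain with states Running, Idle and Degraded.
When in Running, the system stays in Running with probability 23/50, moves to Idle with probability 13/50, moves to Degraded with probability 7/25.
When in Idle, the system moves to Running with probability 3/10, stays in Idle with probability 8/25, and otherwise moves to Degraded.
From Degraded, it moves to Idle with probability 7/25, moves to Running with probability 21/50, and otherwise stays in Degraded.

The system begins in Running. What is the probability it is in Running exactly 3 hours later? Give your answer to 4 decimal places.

0.4025

Propagate the distribution vector 3 hours from Running.
After 0 hours: (1.0000, 0.0000, 0.0000)
After 1 hour: (0.4600, 0.2600, 0.2800)
After 2 hours: (0.4072, 0.2812, 0.3116)
After 3 hours: (0.4025, 0.2831, 0.3144)
P(in Running after 3 hours) = 0.4025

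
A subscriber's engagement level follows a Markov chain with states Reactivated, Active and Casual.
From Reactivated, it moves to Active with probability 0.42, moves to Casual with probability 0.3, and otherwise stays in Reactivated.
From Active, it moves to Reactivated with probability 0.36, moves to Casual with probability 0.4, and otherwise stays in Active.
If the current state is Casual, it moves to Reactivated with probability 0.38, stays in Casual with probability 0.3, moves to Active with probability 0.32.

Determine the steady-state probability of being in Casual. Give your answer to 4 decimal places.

0.3328

Let the stationary distribution be π with π = πP and π_1 + π_2 + π_3 = 1.
π_1 = 0.28·π_1 + 0.36·π_2 + 0.38·π_3
π_2 = 0.42·π_1 + 0.24·π_2 + 0.32·π_3
Solving with the normalization constraint gives π = (0.3395, 0.3277, 0.3328).
So the stationary probability of Casual is 0.3328.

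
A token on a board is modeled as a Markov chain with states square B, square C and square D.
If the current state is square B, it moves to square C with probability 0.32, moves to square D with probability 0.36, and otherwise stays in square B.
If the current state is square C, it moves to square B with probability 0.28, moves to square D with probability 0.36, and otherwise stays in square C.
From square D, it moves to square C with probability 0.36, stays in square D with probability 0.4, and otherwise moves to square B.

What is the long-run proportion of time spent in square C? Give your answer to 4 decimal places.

Let the stationary distribution be π with π = πP and π_1 + π_2 + π_3 = 1.
π_1 = 0.32·π_1 + 0.28·π_2 + 0.24·π_3
π_2 = 0.32·π_1 + 0.36·π_2 + 0.36·π_3
Solving with the normalization constraint gives π = (0.2760, 0.3490, 0.3750).
So the stationary probability of square C is 0.3490.

0.3490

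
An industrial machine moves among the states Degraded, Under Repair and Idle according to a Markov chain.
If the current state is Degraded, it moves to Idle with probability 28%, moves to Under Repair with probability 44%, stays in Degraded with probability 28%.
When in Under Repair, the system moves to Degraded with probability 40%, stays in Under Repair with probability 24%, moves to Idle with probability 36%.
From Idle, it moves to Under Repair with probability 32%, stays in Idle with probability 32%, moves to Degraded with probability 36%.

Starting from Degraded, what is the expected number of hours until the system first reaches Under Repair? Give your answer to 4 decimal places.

Let t(s) be the expected number of hours to first reach Under Repair from state s, with t(Under Repair) = 0. Conditioning on the first hour:
t(Degraded) = 1 + 0.28·t(Degraded) + 0.28·t(Idle)
t(Idle) = 1 + 0.36·t(Degraded) + 0.32·t(Idle)
Solving: t(Degraded) = 2.4691, t(Idle) = 2.7778.
Expected hours from Degraded to Under Repair: 2.4691.

2.4691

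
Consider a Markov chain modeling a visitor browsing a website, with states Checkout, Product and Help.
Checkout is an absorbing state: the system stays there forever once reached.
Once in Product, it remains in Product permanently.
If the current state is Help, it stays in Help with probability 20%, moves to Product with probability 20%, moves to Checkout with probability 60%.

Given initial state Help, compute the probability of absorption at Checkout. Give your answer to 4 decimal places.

0.7500

Let h(s) be the probability of absorption at Checkout starting from transient state s. Then h(Checkout) = 1 and h(Product) = 0. By first-step analysis:
h(Help) = 0.6·1 + 0.2·0 + 0.2·h(Help)
Solving: h(Help) = 0.7500.
Starting from Help, the probability is 0.7500.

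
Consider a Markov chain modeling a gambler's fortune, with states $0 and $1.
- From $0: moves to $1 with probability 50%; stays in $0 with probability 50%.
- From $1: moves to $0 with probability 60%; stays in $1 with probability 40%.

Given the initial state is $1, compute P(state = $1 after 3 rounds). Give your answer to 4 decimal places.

0.4540

Propagate the distribution vector 3 rounds from $1.
After 0 rounds: (0.0000, 1.0000)
After 1 round: (0.6000, 0.4000)
After 2 rounds: (0.5400, 0.4600)
After 3 rounds: (0.5460, 0.4540)
P(in $1 after 3 rounds) = 0.4540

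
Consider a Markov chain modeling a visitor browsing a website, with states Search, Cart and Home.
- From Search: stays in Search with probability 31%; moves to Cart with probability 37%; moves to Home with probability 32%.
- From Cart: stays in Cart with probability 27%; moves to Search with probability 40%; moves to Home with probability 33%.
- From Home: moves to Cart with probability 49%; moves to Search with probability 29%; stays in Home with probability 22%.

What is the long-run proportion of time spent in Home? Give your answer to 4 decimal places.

Let the stationary distribution be π with π = πP and π_1 + π_2 + π_3 = 1.
π_1 = 0.31·π_1 + 0.4·π_2 + 0.29·π_3
π_2 = 0.37·π_1 + 0.27·π_2 + 0.49·π_3
Solving with the normalization constraint gives π = (0.3373, 0.3685, 0.2943).
So the stationary probability of Home is 0.2943.

0.2943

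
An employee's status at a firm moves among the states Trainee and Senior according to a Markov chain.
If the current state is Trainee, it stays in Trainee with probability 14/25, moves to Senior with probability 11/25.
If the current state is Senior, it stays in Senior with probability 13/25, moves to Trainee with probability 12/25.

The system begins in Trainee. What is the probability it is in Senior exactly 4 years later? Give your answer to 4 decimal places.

Propagate the distribution vector 4 years from Trainee.
After 0 years: (1.0000, 0.0000)
After 1 year: (0.5600, 0.4400)
After 2 years: (0.5248, 0.4752)
After 3 years: (0.5220, 0.4780)
After 4 years: (0.5218, 0.4782)
P(in Senior after 4 years) = 0.4782

0.4782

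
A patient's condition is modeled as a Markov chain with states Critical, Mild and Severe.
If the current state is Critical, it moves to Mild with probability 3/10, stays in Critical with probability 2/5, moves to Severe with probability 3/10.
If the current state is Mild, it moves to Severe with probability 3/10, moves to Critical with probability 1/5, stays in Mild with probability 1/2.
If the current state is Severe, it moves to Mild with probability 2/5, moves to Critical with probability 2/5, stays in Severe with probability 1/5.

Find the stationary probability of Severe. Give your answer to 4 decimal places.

Let the stationary distribution be π with π = πP and π_1 + π_2 + π_3 = 1.
π_1 = 0.4·π_1 + 0.2·π_2 + 0.4·π_3
π_2 = 0.3·π_1 + 0.5·π_2 + 0.4·π_3
Solving with the normalization constraint gives π = (0.3182, 0.4091, 0.2727).
So the stationary probability of Severe is 0.2727.

0.2727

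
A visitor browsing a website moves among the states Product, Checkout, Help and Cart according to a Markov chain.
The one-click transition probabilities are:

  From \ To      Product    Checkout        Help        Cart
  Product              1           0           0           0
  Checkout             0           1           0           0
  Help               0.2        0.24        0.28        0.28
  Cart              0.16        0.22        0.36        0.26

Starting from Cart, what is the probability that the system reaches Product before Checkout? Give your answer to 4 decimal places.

0.4333

Let h(s) be the probability of absorption at Product starting from transient state s. Then h(Product) = 1 and h(Checkout) = 0. By first-step analysis:
h(Help) = 0.2·1 + 0.24·0 + 0.28·h(Help) + 0.28·h(Cart)
h(Cart) = 0.16·1 + 0.22·0 + 0.36·h(Help) + 0.26·h(Cart)
Solving: h(Help) = 0.4463, h(Cart) = 0.4333.
Starting from Cart, the probability is 0.4333.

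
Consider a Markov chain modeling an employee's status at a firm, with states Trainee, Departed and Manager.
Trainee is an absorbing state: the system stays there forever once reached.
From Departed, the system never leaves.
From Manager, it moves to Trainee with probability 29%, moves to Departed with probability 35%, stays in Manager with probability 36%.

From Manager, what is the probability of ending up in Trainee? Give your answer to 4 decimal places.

0.4531

Let h(s) be the probability of absorption at Trainee starting from transient state s. Then h(Trainee) = 1 and h(Departed) = 0. By first-step analysis:
h(Manager) = 0.29·1 + 0.35·0 + 0.36·h(Manager)
Solving: h(Manager) = 0.4531.
Starting from Manager, the probability is 0.4531.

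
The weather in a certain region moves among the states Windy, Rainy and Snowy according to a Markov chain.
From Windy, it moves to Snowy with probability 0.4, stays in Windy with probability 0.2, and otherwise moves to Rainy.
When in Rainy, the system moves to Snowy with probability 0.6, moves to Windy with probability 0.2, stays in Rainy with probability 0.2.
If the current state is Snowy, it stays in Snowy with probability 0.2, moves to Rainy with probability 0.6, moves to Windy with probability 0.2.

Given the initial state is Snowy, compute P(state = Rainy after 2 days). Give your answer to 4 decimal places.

0.3200

Sum over the intermediate state after 1 day:
P = P(Snowy→Windy)·P(Windy→Rainy) + P(Snowy→Rainy)·P(Rainy→Rainy) + P(Snowy→Snowy)·P(Snowy→Rainy)
  = 0.2×0.4 + 0.6×0.2 + 0.2×0.6
  = 0.0800 + 0.1200 + 0.1200 = 0.3200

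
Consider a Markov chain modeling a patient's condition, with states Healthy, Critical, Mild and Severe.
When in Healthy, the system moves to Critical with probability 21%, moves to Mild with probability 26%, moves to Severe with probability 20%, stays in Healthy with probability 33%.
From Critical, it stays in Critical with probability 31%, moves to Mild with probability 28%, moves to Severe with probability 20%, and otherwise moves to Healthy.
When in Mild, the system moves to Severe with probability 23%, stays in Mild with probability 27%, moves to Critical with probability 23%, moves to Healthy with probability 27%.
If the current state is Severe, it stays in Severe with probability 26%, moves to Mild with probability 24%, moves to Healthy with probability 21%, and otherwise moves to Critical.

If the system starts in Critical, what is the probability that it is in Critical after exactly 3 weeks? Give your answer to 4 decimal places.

0.2592

Propagate the distribution vector 3 weeks from Critical.
After 0 weeks: (0.0000, 1.0000, 0.0000, 0.0000)
After 1 week: (0.2100, 0.3100, 0.2800, 0.2000)
After 2 weeks: (0.2520, 0.2626, 0.2650, 0.2204)
After 3 weeks: (0.2561, 0.2592, 0.2635, 0.2212)
P(in Critical after 3 weeks) = 0.2592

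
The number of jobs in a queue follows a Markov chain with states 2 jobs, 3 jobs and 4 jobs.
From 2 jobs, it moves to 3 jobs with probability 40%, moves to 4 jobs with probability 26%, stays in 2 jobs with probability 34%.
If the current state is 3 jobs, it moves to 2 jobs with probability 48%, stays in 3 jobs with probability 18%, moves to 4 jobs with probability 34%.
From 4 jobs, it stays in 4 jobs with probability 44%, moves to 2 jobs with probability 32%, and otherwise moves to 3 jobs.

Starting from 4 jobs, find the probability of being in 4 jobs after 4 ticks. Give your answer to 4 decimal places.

0.3449

Propagate the distribution vector 4 ticks from 4 jobs.
After 0 ticks: (0.0000, 0.0000, 1.0000)
After 1 tick: (0.3200, 0.2400, 0.4400)
After 2 ticks: (0.3648, 0.2768, 0.3584)
After 3 ticks: (0.3716, 0.2818, 0.3467)
After 4 ticks: (0.3725, 0.2825, 0.3449)
P(in 4 jobs after 4 ticks) = 0.3449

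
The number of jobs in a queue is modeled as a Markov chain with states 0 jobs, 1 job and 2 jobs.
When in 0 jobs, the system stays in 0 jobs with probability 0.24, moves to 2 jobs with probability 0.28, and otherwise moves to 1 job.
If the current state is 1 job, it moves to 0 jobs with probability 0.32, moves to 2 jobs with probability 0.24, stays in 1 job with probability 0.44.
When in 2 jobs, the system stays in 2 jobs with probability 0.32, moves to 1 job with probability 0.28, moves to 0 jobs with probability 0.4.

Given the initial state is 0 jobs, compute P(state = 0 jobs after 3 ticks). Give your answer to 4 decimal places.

Propagate the distribution vector 3 ticks from 0 jobs.
After 0 ticks: (1.0000, 0.0000, 0.0000)
After 1 tick: (0.2400, 0.4800, 0.2800)
After 2 ticks: (0.3232, 0.4048, 0.2720)
After 3 ticks: (0.3159, 0.4094, 0.2747)
P(in 0 jobs after 3 ticks) = 0.3159

0.3159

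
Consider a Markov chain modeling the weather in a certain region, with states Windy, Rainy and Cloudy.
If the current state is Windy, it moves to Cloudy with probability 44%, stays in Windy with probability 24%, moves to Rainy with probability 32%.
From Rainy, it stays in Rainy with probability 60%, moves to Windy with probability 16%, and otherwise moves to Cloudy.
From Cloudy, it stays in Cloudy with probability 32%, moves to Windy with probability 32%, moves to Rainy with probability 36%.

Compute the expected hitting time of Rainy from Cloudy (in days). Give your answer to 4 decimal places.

2.8723

Let t(s) be the expected number of days to first reach Rainy from state s, with t(Rainy) = 0. Conditioning on the first day:
t(Windy) = 1 + 0.24·t(Windy) + 0.44·t(Cloudy)
t(Cloudy) = 1 + 0.32·t(Windy) + 0.32·t(Cloudy)
Solving: t(Windy) = 2.9787, t(Cloudy) = 2.8723.
Expected days from Cloudy to Rainy: 2.8723.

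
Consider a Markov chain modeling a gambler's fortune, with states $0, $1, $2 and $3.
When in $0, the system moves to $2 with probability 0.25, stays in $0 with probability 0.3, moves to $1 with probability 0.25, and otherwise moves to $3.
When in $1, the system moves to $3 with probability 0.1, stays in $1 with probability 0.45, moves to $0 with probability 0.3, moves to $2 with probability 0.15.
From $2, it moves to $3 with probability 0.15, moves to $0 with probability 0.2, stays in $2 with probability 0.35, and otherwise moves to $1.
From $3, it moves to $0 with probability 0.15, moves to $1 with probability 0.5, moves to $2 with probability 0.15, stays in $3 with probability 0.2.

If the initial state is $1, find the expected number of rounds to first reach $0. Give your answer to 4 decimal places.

3.8020

Let t(s) be the expected number of rounds to first reach $0 from state s, with t($0) = 0. Conditioning on the first round:
t($1) = 1 + 0.45·t($1) + 0.15·t($2) + 0.1·t($3)
t($2) = 1 + 0.3·t($1) + 0.35·t($2) + 0.15·t($3)
t($3) = 1 + 0.5·t($1) + 0.15·t($2) + 0.2·t($3)
Solving: t($1) = 3.8020, t($2) = 4.3168, t($3) = 4.4356.
Expected rounds from $1 to $0: 3.8020.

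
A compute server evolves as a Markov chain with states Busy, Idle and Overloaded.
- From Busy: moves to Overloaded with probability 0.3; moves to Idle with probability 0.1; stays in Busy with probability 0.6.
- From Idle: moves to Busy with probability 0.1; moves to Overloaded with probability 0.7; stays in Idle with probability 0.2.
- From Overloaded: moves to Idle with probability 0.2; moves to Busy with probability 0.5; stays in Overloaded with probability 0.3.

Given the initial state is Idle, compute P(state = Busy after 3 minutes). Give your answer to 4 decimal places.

Propagate the distribution vector 3 minutes from Idle.
After 0 minutes: (0.0000, 1.0000, 0.0000)
After 1 minute: (0.1000, 0.2000, 0.7000)
After 2 minutes: (0.4300, 0.1900, 0.3800)
After 3 minutes: (0.4670, 0.1570, 0.3760)
P(in Busy after 3 minutes) = 0.4670

0.4670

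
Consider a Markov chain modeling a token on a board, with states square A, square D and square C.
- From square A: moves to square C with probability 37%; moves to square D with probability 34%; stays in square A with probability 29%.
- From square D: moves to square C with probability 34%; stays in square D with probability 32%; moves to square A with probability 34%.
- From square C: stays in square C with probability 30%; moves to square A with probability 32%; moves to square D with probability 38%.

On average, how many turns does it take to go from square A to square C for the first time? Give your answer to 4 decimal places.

2.7778

Let t(s) be the expected number of turns to first reach square C from state s, with t(square C) = 0. Conditioning on the first turn:
t(square A) = 1 + 0.29·t(square A) + 0.34·t(square D)
t(square D) = 1 + 0.34·t(square A) + 0.32·t(square D)
Solving: t(square A) = 2.7778, t(square D) = 2.8595.
Expected turns from square A to square C: 2.7778.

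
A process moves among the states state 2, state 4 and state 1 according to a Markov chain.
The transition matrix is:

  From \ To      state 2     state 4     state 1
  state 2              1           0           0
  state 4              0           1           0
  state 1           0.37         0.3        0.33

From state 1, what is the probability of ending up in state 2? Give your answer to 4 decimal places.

0.5522

Let h(s) be the probability of absorption at state 2 starting from transient state s. Then h(state 2) = 1 and h(state 4) = 0. By first-step analysis:
h(state 1) = 0.37·1 + 0.3·0 + 0.33·h(state 1)
Solving: h(state 1) = 0.5522.
Starting from state 1, the probability is 0.5522.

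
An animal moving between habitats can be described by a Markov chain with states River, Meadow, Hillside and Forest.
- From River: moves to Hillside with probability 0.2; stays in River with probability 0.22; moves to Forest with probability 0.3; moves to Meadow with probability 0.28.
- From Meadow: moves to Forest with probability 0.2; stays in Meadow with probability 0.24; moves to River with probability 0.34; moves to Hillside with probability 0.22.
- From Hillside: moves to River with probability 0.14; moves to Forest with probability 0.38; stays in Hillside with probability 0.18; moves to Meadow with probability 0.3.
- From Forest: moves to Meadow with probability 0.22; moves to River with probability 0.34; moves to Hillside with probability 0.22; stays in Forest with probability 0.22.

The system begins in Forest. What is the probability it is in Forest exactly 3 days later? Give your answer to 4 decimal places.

0.2679

Propagate the distribution vector 3 days from Forest.
After 0 days: (0.0000, 0.0000, 0.0000, 1.0000)
After 1 day: (0.3400, 0.2200, 0.2200, 0.2200)
After 2 days: (0.2552, 0.2624, 0.2044, 0.2780)
After 3 days: (0.2685, 0.2569, 0.2067, 0.2679)
P(in Forest after 3 days) = 0.2679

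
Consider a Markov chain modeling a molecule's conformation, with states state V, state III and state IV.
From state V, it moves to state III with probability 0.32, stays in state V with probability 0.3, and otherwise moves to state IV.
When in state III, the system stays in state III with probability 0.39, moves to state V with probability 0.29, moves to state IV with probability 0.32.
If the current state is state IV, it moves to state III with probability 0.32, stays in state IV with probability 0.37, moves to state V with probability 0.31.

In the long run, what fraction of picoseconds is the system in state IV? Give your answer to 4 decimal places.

Let the stationary distribution be π with π = πP and π_1 + π_2 + π_3 = 1.
π_1 = 0.3·π_1 + 0.29·π_2 + 0.31·π_3
π_2 = 0.32·π_1 + 0.39·π_2 + 0.32·π_3
Solving with the normalization constraint gives π = (0.3001, 0.3441, 0.3558).
So the stationary probability of state IV is 0.3558.

0.3558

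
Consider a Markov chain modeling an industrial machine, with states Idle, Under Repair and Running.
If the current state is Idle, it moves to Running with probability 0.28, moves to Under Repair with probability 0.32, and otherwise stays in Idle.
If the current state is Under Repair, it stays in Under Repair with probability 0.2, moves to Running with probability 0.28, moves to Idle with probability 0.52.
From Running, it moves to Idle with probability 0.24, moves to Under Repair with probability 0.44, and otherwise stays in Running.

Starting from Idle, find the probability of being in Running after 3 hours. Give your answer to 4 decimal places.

0.2916

Propagate the distribution vector 3 hours from Idle.
After 0 hours: (1.0000, 0.0000, 0.0000)
After 1 hour: (0.4000, 0.3200, 0.2800)
After 2 hours: (0.3936, 0.3152, 0.2912)
After 3 hours: (0.3912, 0.3171, 0.2916)
P(in Running after 3 hours) = 0.2916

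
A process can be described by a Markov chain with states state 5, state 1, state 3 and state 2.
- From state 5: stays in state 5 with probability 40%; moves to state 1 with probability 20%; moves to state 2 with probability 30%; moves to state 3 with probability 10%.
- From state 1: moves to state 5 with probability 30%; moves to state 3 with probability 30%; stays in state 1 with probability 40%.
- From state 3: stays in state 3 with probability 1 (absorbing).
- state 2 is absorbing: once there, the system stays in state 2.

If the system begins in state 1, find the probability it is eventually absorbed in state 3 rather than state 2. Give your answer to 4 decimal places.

Let h(s) be the probability of absorption at state 3 starting from transient state s. Then h(state 3) = 1 and h(state 2) = 0. By first-step analysis:
h(state 5) = 0.4·h(state 5) + 0.2·h(state 1) + 0.1·1 + 0.3·0
h(state 1) = 0.3·h(state 5) + 0.4·h(state 1) + 0.3·1
Solving: h(state 5) = 0.4000, h(state 1) = 0.7000.
Starting from state 1, the probability is 0.7000.

0.7000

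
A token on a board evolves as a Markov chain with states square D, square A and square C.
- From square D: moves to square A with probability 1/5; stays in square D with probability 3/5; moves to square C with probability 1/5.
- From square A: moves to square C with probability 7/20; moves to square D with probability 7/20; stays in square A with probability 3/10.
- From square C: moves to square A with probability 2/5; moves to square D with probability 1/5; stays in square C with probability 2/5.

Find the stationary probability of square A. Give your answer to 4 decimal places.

0.2899

Let the stationary distribution be π with π = πP and π_1 + π_2 + π_3 = 1.
π_1 = 0.6·π_1 + 0.35·π_2 + 0.2·π_3
π_2 = 0.2·π_1 + 0.3·π_2 + 0.4·π_3
Solving with the normalization constraint gives π = (0.4058, 0.2899, 0.3043).
So the stationary probability of square A is 0.2899.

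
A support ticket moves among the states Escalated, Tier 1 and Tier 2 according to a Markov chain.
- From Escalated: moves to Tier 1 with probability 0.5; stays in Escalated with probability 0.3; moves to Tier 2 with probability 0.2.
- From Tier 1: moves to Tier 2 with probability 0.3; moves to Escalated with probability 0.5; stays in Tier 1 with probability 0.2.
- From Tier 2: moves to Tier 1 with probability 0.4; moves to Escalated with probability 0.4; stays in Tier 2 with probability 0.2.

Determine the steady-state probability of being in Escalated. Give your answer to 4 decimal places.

0.3969

Let the stationary distribution be π with π = πP and π_1 + π_2 + π_3 = 1.
π_1 = 0.3·π_1 + 0.5·π_2 + 0.4·π_3
π_2 = 0.5·π_1 + 0.2·π_2 + 0.4·π_3
Solving with the normalization constraint gives π = (0.3969, 0.3664, 0.2366).
So the stationary probability of Escalated is 0.3969.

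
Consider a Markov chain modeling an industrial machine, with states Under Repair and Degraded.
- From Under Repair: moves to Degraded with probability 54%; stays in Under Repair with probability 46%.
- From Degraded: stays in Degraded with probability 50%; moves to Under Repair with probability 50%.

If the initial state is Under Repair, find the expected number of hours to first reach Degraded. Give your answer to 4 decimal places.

Let t(s) be the expected number of hours to first reach Degraded from state s, with t(Degraded) = 0. Conditioning on the first hour:
t(Under Repair) = 1 + 0.46·t(Under Repair)
Solving: t(Under Repair) = 1.8519.
Expected hours from Under Repair to Degraded: 1.8519.

1.8519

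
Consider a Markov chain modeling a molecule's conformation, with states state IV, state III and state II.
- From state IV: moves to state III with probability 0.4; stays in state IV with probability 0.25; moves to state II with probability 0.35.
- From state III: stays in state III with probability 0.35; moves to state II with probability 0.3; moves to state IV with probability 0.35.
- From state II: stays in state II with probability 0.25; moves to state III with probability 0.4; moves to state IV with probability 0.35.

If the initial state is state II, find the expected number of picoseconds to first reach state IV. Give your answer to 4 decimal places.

Let t(s) be the expected number of picoseconds to first reach state IV from state s, with t(state IV) = 0. Conditioning on the first picosecond:
t(state III) = 1 + 0.35·t(state III) + 0.3·t(state II)
t(state II) = 1 + 0.4·t(state III) + 0.25·t(state II)
Solving: t(state III) = 2.8571, t(state II) = 2.8571.
Expected picoseconds from state II to state IV: 2.8571.

2.8571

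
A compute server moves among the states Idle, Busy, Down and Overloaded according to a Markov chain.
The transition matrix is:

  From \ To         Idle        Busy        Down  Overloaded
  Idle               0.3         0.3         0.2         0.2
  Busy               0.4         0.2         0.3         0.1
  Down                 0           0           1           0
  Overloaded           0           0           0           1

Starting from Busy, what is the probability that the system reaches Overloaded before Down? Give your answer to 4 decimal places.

Let h(s) be the probability of absorption at Overloaded starting from transient state s. Then h(Overloaded) = 1 and h(Down) = 0. By first-step analysis:
h(Idle) = 0.3·h(Idle) + 0.3·h(Busy) + 0.2·0 + 0.2·1
h(Busy) = 0.4·h(Idle) + 0.2·h(Busy) + 0.3·0 + 0.1·1
Solving: h(Idle) = 0.4318, h(Busy) = 0.3409.
Starting from Busy, the probability is 0.3409.

0.3409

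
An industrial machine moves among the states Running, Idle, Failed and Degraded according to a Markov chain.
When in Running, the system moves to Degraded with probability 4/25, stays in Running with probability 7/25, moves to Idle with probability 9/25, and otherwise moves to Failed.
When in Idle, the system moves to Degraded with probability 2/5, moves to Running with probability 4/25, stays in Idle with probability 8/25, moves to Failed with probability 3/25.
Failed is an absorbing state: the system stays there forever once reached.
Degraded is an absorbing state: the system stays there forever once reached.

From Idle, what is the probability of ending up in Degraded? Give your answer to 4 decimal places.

Let h(s) be the probability of absorption at Degraded starting from transient state s. Then h(Degraded) = 1 and h(Failed) = 0. By first-step analysis:
h(Running) = 0.28·h(Running) + 0.36·h(Idle) + 0.2·0 + 0.16·1
h(Idle) = 0.16·h(Running) + 0.32·h(Idle) + 0.12·0 + 0.4·1
Solving: h(Running) = 0.5852, h(Idle) = 0.7259.
Starting from Idle, the probability is 0.7259.

0.7259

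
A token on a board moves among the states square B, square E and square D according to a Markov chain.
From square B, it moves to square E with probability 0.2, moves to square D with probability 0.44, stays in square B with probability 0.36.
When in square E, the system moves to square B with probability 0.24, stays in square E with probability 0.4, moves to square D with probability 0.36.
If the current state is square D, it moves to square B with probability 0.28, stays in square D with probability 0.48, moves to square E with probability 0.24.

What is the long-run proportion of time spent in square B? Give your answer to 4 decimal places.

0.2925

Let the stationary distribution be π with π = πP and π_1 + π_2 + π_3 = 1.
π_1 = 0.36·π_1 + 0.24·π_2 + 0.28·π_3
π_2 = 0.2·π_1 + 0.4·π_2 + 0.24·π_3
Solving with the normalization constraint gives π = (0.2925, 0.2718, 0.4357).
So the stationary probability of square B is 0.2925.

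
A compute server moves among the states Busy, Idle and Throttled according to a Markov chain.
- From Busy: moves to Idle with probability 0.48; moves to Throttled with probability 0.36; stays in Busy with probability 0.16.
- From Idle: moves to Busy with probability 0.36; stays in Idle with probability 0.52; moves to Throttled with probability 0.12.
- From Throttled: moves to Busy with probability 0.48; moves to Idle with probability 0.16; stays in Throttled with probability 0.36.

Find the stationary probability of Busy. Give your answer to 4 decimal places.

Let the stationary distribution be π with π = πP and π_1 + π_2 + π_3 = 1.
π_1 = 0.16·π_1 + 0.36·π_2 + 0.48·π_3
π_2 = 0.48·π_1 + 0.52·π_2 + 0.16·π_3
Solving with the normalization constraint gives π = (0.3261, 0.4130, 0.2609).
So the stationary probability of Busy is 0.3261.

0.3261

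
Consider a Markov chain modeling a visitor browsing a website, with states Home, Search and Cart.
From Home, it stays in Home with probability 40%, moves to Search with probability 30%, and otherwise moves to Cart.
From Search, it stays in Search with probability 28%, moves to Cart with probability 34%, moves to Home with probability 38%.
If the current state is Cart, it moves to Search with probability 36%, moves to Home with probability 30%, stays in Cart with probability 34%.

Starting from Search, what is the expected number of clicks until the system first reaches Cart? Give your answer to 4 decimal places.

Let t(s) be the expected number of clicks to first reach Cart from state s, with t(Cart) = 0. Conditioning on the first click:
t(Home) = 1 + 0.4·t(Home) + 0.3·t(Search)
t(Search) = 1 + 0.38·t(Home) + 0.28·t(Search)
Solving: t(Home) = 3.2075, t(Search) = 3.0818.
Expected clicks from Search to Cart: 3.0818.

3.0818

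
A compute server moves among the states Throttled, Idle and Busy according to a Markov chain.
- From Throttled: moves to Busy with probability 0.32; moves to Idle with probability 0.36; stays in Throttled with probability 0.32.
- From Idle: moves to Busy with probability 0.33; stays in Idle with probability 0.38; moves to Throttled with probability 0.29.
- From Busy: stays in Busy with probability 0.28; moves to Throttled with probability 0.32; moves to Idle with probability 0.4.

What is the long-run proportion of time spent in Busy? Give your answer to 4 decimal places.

Let the stationary distribution be π with π = πP and π_1 + π_2 + π_3 = 1.
π_1 = 0.32·π_1 + 0.29·π_2 + 0.32·π_3
π_2 = 0.36·π_1 + 0.38·π_2 + 0.4·π_3
Solving with the normalization constraint gives π = (0.3086, 0.3801, 0.3113).
So the stationary probability of Busy is 0.3113.

0.3113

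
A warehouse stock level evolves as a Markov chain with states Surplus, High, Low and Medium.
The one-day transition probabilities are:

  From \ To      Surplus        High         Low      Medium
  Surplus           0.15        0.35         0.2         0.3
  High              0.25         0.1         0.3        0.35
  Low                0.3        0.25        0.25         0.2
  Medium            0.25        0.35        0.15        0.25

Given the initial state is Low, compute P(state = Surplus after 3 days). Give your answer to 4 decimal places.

0.2381

Propagate the distribution vector 3 days from Low.
After 0 days: (0.0000, 0.0000, 1.0000, 0.0000)
After 1 day: (0.3000, 0.2500, 0.2500, 0.2000)
After 2 days: (0.2325, 0.2625, 0.2275, 0.2775)
After 3 days: (0.2381, 0.2616, 0.2238, 0.2765)
P(in Surplus after 3 days) = 0.2381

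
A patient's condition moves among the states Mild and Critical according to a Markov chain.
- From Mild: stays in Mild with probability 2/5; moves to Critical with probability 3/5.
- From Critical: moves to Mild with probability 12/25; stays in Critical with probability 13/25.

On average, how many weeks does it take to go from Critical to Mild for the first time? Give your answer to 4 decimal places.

Let t(s) be the expected number of weeks to first reach Mild from state s, with t(Mild) = 0. Conditioning on the first week:
t(Critical) = 1 + 0.52·t(Critical)
Solving: t(Critical) = 2.0833.
Expected weeks from Critical to Mild: 2.0833.

2.0833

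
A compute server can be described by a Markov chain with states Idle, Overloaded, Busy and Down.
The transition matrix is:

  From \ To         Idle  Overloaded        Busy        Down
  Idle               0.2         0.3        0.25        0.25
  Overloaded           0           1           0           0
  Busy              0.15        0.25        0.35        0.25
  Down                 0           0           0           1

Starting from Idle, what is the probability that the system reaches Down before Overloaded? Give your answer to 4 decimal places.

0.4663

Let h(s) be the probability of absorption at Down starting from transient state s. Then h(Down) = 1 and h(Overloaded) = 0. By first-step analysis:
h(Idle) = 0.2·h(Idle) + 0.3·0 + 0.25·h(Busy) + 0.25·1
h(Busy) = 0.15·h(Idle) + 0.25·0 + 0.35·h(Busy) + 0.25·1
Solving: h(Idle) = 0.4663, h(Busy) = 0.4922.
Starting from Idle, the probability is 0.4663.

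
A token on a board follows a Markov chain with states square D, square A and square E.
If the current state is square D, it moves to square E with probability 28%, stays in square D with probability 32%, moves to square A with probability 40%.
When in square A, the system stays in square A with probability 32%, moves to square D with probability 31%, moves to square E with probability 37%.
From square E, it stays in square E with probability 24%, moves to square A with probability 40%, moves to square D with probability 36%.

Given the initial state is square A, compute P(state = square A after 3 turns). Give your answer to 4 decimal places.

0.3700

Propagate the distribution vector 3 turns from square A.
After 0 turns: (0.0000, 1.0000, 0.0000)
After 1 turn: (0.3100, 0.3200, 0.3700)
After 2 turns: (0.3316, 0.3744, 0.2940)
After 3 turns: (0.3280, 0.3700, 0.3019)
P(in square A after 3 turns) = 0.3700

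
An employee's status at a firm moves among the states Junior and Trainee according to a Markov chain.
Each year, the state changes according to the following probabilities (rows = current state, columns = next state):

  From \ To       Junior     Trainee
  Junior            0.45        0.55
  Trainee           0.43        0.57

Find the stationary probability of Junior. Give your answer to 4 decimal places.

0.4388

Let the stationary distribution be π with π = πP and π_1 + π_2 = 1.
π_1 = 0.45·π_1 + 0.43·π_2
Solving with the normalization constraint gives π = (0.4388, 0.5612).
So the stationary probability of Junior is 0.4388.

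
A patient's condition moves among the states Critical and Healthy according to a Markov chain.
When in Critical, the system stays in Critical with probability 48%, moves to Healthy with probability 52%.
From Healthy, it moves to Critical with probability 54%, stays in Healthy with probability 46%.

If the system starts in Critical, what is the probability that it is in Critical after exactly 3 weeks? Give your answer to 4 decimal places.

Propagate the distribution vector 3 weeks from Critical.
After 0 weeks: (1.0000, 0.0000)
After 1 week: (0.4800, 0.5200)
After 2 weeks: (0.5112, 0.4888)
After 3 weeks: (0.5093, 0.4907)
P(in Critical after 3 weeks) = 0.5093

0.5093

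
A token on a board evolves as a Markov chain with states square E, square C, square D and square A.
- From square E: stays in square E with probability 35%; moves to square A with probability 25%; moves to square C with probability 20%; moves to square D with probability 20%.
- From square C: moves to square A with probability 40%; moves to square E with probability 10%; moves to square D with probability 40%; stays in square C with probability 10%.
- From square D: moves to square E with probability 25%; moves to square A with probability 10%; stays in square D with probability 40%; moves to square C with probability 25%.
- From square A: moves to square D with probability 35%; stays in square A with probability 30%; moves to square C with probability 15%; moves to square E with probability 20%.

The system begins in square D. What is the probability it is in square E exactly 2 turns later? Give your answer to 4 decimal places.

0.2325

Propagate the distribution vector 2 turns from square D.
After 0 turns: (0.0000, 0.0000, 1.0000, 0.0000)
After 1 turn: (0.2500, 0.2500, 0.4000, 0.1000)
After 2 turns: (0.2325, 0.1900, 0.3450, 0.2325)
P(in square E after 2 turns) = 0.2325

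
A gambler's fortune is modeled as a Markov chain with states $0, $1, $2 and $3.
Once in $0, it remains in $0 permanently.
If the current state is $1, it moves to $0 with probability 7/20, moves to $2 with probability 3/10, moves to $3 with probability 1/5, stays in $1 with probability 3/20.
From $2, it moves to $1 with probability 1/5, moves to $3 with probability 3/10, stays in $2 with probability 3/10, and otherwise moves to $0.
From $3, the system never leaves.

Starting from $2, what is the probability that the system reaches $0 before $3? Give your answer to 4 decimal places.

0.4486

Let h(s) be the probability of absorption at $0 starting from transient state s. Then h($0) = 1 and h($3) = 0. By first-step analysis:
h($1) = 0.35·1 + 0.15·h($1) + 0.3·h($2) + 0.2·0
h($2) = 0.2·1 + 0.2·h($1) + 0.3·h($2) + 0.3·0
Solving: h($1) = 0.5701, h($2) = 0.4486.
Starting from $2, the probability is 0.4486.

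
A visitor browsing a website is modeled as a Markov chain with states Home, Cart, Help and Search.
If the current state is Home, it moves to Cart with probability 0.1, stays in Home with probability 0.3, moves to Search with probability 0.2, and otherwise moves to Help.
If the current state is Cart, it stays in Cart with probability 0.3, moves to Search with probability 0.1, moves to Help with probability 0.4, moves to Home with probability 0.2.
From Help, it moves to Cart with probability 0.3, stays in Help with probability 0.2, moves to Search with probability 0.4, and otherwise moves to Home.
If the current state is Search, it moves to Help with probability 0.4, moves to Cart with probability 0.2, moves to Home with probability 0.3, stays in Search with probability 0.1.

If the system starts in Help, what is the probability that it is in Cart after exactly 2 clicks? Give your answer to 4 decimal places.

0.2400

Propagate the distribution vector 2 clicks from Help.
After 0 clicks: (0.0000, 0.0000, 1.0000, 0.0000)
After 1 click: (0.1000, 0.3000, 0.2000, 0.4000)
After 2 clicks: (0.2300, 0.2400, 0.3600, 0.1700)
P(in Cart after 2 clicks) = 0.2400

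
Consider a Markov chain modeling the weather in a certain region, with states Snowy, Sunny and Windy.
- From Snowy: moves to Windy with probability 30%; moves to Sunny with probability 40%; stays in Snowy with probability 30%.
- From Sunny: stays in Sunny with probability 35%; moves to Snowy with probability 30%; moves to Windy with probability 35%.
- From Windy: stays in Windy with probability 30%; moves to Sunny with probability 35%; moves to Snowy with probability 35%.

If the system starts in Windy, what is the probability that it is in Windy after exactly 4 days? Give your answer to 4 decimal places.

0.3183

Propagate the distribution vector 4 days from Windy.
After 0 days: (0.0000, 0.0000, 1.0000)
After 1 day: (0.3500, 0.3500, 0.3000)
After 2 days: (0.3150, 0.3675, 0.3175)
After 3 days: (0.3159, 0.3658, 0.3184)
After 4 days: (0.3159, 0.3658, 0.3183)
P(in Windy after 4 days) = 0.3183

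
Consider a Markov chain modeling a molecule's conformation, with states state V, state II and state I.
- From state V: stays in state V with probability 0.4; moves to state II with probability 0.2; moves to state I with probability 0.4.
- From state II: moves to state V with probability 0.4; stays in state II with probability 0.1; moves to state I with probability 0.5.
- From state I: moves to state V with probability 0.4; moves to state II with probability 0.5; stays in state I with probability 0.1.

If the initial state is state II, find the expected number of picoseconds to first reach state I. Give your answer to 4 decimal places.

2.1739

Let t(s) be the expected number of picoseconds to first reach state I from state s, with t(state I) = 0. Conditioning on the first picosecond:
t(state V) = 1 + 0.4·t(state V) + 0.2·t(state II)
t(state II) = 1 + 0.4·t(state V) + 0.1·t(state II)
Solving: t(state V) = 2.3913, t(state II) = 2.1739.
Expected picoseconds from state II to state I: 2.1739.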